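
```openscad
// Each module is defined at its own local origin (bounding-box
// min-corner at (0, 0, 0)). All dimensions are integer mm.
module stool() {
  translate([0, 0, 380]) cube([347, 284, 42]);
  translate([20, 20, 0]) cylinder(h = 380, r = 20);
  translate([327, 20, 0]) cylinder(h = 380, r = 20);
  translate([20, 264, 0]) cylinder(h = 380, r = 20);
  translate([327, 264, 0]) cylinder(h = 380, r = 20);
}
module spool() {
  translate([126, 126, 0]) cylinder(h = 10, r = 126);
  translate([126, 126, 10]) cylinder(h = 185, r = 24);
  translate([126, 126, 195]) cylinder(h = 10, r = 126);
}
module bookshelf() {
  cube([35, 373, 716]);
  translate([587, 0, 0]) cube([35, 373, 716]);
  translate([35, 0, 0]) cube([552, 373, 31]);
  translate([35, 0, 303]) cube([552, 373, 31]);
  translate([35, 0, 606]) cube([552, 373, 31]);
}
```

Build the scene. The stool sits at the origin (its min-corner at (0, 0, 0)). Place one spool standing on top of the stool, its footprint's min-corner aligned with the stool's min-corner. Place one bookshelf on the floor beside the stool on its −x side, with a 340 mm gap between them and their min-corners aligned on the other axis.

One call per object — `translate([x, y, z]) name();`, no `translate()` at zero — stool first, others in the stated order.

stool();
translate([0, 0, 422]) spool();
translate([-962, 0, 0]) bookshelf();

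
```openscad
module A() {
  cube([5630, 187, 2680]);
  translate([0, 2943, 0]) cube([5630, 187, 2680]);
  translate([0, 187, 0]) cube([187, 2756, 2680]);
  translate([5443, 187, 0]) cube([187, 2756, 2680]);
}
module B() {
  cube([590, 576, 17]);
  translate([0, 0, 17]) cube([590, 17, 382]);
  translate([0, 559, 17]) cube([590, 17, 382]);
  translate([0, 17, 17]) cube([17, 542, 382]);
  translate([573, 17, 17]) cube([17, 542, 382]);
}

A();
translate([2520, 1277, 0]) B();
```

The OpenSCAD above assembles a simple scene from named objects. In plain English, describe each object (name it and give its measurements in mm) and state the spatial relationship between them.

A is a box-shaped house frame (walls only): outside footprint 5630×3130 mm, wall height 2680 mm, wall thickness 187 mm. The two y-facing walls run the full x-width; the two x-facing walls fit between the inner faces of the y-facing walls.

B is an open storage box with external size 590×576×399 mm and wall thickness 17 mm (the base is also 17 mm thick). The base covers the whole footprint; the four walls stand on the base, with the y-facing walls full-width and the x-facing walls fitting between their inner faces.

The open box sits inside the house frame, centred.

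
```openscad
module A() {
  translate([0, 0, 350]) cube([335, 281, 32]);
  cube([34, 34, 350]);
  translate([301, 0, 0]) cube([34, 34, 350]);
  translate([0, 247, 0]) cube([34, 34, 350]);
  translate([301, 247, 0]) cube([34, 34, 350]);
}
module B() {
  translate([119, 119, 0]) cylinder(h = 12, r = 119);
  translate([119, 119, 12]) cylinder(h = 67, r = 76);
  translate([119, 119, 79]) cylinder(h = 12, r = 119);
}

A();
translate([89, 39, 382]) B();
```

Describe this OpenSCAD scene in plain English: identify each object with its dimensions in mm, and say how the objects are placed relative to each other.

A is a simple wooden stool: a rectangular seat 335 mm (x) by 281 mm (y), 32 mm thick, top face at z = 382 mm, on four square legs, each 34×34 mm in cross-section. The legs rest on z = 0, each flush with a corner of the seat.

B is a spool: two coaxial disc flanges of radius 119 mm and thickness 12 mm, joined by a core cylinder of radius 76 mm and height 67 mm. The lower flange rests on z = 0 and the three cylinders share a vertical axis.

The spool is on top of the stool.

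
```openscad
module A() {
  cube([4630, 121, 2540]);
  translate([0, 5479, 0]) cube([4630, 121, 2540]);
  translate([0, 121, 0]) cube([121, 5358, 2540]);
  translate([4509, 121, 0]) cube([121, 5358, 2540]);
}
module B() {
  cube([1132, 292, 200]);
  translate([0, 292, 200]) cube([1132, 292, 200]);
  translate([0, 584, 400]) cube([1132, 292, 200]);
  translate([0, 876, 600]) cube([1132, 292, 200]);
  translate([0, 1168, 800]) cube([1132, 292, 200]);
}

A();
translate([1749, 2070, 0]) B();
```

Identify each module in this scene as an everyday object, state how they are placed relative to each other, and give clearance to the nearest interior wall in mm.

A is a house frame. B is a staircase. The staircase sits inside the house frame, centred. The clearance to the nearest interior wall is 1628 mm.

Clearances: x = 1628, y = 1949; minimum 1628 mm.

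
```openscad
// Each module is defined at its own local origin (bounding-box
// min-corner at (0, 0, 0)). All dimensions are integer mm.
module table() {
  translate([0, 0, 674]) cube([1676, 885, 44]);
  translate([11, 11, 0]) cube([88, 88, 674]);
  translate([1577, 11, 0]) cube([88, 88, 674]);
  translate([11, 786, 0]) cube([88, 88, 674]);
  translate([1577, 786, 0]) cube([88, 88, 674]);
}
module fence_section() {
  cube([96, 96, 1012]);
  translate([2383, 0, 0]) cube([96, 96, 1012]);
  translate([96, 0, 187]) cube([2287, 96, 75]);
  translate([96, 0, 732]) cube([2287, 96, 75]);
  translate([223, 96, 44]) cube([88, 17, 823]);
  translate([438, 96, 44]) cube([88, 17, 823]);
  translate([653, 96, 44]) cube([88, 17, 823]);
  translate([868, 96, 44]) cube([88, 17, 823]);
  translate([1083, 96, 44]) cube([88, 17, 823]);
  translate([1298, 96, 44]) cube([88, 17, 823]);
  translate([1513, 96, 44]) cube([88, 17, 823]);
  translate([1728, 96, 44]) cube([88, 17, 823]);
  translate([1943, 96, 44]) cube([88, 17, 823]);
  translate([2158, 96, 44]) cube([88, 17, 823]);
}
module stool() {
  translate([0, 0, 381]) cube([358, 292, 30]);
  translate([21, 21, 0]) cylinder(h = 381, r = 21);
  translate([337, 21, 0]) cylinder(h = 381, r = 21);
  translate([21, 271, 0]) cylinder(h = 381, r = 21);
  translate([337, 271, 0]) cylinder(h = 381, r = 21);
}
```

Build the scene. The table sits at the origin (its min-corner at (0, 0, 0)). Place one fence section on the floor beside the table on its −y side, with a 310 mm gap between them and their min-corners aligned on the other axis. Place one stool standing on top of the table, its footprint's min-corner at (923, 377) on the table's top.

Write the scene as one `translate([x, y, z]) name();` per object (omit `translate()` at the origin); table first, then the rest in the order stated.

table();
translate([0, -423, 0]) fence_section();
translate([923, 377, 718]) stool();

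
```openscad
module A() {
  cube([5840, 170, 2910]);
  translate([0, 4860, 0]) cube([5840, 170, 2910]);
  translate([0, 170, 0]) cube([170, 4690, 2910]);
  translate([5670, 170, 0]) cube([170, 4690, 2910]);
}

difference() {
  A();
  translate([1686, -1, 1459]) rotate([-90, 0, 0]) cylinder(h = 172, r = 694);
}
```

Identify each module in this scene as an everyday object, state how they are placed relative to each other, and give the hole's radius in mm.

A is a house frame. The house frame has a circular hole through its front wall. The hole's radius is 694 mm.

The subtracted cylinder has r = 694 mm.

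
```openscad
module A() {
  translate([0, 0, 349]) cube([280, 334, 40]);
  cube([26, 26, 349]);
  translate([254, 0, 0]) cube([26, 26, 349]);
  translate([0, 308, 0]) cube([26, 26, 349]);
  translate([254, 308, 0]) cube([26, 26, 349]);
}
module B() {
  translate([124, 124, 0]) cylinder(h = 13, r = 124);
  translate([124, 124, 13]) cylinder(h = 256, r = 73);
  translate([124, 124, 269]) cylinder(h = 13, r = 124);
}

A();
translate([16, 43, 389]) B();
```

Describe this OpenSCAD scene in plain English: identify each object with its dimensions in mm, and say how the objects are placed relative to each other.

A is a four-legged stool. The seat is a 280×334×40 mm slab whose top surface is at z = 389 mm; four square legs, each 26×26 mm in cross-section, run from the floor (z = 0) to the underside of the seat, each flush with a corner of the seat.

B is a spool: two coaxial disc flanges of radius 124 mm and thickness 13 mm, joined by a core cylinder of radius 73 mm and height 256 mm. The lower flange rests on z = 0 and the three cylinders share a vertical axis.

The spool is on top of the stool, centred.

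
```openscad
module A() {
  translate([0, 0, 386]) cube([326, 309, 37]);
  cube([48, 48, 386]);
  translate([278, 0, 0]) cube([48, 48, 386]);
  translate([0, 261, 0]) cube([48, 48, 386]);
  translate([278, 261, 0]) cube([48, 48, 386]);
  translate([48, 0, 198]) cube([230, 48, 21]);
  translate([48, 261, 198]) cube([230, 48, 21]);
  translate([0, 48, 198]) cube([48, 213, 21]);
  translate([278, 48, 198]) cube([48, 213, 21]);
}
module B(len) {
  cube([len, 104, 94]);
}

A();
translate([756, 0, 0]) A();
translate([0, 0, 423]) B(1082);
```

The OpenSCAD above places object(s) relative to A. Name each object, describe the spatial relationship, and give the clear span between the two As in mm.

Second stool starts at x = 756; first ends at x = 326; clear span = 756 − 326 = 430 mm.

A is a stool. B is a beam. A beam spans the tops of two stools. The clear span between the two stools is 430 mm.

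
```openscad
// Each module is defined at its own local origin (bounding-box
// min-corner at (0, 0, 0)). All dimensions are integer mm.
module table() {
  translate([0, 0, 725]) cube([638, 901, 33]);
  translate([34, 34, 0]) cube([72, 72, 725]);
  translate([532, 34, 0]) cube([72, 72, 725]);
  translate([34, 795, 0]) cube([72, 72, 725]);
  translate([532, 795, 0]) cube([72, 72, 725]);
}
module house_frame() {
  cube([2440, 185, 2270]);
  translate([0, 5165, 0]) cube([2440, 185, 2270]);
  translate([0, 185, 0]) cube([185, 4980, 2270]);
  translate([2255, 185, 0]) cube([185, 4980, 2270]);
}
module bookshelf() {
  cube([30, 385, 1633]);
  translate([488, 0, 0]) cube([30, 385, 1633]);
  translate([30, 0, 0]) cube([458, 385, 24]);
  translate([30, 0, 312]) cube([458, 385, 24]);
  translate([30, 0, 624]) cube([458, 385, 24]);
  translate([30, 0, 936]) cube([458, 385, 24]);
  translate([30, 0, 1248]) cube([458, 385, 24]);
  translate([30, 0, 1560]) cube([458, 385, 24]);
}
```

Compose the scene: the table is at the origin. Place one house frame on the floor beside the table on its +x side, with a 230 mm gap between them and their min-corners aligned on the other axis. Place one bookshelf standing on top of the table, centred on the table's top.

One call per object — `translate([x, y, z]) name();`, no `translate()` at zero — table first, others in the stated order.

table();
translate([868, 0, 0]) house_frame();
translate([60, 258, 758]) bookshelf();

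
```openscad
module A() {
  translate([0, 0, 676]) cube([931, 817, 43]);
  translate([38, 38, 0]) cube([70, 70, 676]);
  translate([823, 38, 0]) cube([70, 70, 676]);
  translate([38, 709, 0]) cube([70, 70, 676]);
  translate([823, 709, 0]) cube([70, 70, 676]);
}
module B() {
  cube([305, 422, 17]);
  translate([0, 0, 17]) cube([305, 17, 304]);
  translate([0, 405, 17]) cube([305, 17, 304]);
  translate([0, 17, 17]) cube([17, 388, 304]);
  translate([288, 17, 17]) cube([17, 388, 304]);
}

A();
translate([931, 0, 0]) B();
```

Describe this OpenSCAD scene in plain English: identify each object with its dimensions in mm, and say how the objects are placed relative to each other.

A is a rectangular dining table. The top is 931×817×43 mm with its upper surface at z = 719 mm. It stands on four 70×70 mm square legs, each inset 38 mm from the nearest pair of top edges, running from the floor to the underside of the top.

B is an open-topped rectangular box: outside dimensions 305×422×321 mm, with a uniform wall and base thickness of 17 mm. The base is a full 305×422 slab on the floor; four walls sit on top of the base. The front and back walls (the −y and +y sides) span the full width; the two side walls fit between them.

The open box is against the table's +x side, with their −y faces flush.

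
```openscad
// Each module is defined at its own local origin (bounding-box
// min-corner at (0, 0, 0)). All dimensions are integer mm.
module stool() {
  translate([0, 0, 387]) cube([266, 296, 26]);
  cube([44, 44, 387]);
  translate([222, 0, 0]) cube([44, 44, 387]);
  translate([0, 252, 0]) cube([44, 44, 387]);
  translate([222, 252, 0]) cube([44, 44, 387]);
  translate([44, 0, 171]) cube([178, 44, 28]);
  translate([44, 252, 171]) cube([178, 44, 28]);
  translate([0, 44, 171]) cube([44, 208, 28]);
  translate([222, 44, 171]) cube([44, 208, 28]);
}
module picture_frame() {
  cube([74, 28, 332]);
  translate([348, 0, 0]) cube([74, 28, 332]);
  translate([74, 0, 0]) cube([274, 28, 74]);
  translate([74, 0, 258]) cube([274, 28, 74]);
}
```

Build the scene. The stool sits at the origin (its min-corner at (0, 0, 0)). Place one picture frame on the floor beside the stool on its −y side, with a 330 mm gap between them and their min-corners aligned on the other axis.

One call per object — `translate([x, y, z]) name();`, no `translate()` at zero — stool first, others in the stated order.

stool();
translate([0, -358, 0]) picture_frame();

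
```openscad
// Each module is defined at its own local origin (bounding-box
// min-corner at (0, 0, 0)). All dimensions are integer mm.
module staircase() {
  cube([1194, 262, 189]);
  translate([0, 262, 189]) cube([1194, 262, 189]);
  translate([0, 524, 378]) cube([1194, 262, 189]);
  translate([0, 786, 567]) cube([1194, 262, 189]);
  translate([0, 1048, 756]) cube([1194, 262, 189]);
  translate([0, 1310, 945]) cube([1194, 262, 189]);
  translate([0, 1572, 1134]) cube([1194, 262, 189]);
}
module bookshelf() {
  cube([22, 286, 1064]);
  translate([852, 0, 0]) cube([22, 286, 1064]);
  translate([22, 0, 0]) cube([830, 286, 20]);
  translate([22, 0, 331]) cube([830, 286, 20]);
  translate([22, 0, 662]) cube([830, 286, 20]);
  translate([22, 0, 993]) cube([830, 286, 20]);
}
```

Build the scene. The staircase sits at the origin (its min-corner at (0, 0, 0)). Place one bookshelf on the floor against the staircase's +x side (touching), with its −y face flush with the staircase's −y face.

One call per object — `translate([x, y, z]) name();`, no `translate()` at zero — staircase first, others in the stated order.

staircase();
translate([1194, 0, 0]) bookshelf();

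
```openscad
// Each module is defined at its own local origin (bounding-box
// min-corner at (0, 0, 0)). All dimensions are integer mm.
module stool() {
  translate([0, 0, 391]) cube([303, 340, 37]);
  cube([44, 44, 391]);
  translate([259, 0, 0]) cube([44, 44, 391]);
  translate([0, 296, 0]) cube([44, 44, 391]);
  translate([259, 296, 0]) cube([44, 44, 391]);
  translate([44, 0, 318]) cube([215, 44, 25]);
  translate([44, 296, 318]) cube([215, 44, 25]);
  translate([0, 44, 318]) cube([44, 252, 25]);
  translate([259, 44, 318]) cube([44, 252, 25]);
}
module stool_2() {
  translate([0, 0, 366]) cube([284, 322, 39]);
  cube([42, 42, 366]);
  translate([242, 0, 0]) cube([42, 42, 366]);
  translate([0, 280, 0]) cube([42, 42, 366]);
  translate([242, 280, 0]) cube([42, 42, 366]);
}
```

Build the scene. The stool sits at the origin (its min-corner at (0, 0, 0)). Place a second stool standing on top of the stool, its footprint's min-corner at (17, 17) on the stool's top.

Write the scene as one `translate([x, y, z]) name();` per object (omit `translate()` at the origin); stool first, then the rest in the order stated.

stool();
translate([17, 17, 428]) stool_2();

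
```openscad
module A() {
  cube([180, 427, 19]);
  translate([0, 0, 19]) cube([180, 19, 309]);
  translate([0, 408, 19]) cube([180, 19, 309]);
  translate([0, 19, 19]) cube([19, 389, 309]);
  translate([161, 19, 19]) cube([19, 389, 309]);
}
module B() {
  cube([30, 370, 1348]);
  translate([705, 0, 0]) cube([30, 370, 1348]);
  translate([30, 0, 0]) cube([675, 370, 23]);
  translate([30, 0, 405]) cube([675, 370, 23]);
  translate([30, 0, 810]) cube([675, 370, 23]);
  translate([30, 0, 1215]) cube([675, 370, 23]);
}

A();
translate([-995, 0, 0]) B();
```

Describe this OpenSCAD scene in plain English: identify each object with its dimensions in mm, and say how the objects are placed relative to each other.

A is an open-topped rectangular box: outside dimensions 180×427×328 mm, with a uniform wall and base thickness of 19 mm. The base is a full 180×427 slab on the floor; four walls sit on top of the base. The front and back walls (the −y and +y sides) span the full width; the two side walls fit between them.

B is an open bookshelf. Two side panels, each 30 mm thick, 370 mm deep and 1348 mm tall, stand 735 mm apart (outside-to-outside). Between them sit 4 shelves, each 23 mm thick and 370 mm deep, spanning the full gap between the sides. The bottom shelf rests on the floor (its underside at z = 0) and the clear gap between one shelf's top and the next shelf's underside is 382 mm.

The bookshelf is on the floor beside the open box on its −x side.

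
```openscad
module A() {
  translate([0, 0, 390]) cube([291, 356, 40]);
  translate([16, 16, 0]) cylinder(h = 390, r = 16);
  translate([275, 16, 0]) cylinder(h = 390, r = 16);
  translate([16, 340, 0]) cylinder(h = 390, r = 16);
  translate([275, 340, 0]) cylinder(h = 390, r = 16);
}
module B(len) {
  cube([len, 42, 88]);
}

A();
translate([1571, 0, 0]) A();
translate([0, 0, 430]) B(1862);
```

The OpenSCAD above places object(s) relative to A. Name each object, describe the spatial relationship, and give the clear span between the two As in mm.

Second stool starts at x = 1571; first ends at x = 291; clear span = 1571 − 291 = 1280 mm.

A is a stool. B is a beam. A beam spans the tops of two stools. The clear span between the two stools is 1280 mm.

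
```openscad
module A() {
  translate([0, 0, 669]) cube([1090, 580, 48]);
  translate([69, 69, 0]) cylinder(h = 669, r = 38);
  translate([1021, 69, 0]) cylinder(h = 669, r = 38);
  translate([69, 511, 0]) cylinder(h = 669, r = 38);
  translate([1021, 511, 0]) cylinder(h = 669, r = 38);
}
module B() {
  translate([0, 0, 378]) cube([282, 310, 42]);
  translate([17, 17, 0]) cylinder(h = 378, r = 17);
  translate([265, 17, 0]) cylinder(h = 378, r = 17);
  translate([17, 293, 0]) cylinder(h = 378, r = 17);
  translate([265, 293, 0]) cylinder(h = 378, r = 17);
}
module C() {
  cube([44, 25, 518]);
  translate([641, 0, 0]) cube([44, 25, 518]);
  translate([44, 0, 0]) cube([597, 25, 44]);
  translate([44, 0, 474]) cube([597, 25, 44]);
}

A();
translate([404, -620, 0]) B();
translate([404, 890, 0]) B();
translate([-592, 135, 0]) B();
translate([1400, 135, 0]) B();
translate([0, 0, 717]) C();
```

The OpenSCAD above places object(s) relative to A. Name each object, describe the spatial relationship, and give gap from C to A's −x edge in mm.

The picture frame's min-x is at 0; the table's min-x is 0; gap = 0 mm.

A is a table. B is a stool. C is a picture frame. Four stools sit around the table at the −y, +y, −x, +x sides. The picture frame is on top of the table. The gap from the picture frame to the table's −x edge is 0 mm.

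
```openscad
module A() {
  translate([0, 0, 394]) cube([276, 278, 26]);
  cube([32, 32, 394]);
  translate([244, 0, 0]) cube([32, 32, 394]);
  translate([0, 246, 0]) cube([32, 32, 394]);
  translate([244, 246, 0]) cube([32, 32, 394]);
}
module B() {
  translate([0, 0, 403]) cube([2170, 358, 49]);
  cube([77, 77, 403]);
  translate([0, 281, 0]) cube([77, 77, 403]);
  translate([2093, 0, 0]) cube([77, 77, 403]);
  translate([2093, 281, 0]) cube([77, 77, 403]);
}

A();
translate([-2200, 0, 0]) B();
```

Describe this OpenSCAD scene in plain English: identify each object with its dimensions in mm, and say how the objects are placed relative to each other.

A is a four-legged stool. The seat is a 276×278×26 mm slab whose top surface is at z = 420 mm; four square legs, each 32×32 mm in cross-section, run from the floor (z = 0) to the underside of the seat, each flush with a corner of the seat.

B is a bench: a 2170×358 mm seat slab, 49 mm thick, top at z = 452 mm, on four 77×77 mm square legs flush with the seat corners and standing on z = 0.

The bench is on the floor beside the stool on its −x side.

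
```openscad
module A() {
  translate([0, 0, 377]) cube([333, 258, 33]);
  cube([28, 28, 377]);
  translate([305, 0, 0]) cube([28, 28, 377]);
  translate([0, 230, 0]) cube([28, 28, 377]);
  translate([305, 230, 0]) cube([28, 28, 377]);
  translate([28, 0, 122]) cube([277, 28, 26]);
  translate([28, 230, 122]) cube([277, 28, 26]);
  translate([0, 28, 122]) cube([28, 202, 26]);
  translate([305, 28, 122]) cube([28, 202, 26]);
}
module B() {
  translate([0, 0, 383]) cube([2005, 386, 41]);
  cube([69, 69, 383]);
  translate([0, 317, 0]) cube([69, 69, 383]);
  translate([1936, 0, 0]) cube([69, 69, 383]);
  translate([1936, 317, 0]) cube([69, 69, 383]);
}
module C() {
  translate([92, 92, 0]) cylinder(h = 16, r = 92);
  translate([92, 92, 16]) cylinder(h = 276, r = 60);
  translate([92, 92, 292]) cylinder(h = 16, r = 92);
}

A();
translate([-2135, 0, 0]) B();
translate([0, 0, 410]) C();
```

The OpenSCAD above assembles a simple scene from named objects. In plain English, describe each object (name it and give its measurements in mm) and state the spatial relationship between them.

A is a simple wooden stool: a rectangular seat 333 mm (x) by 258 mm (y), 33 mm thick, top face at z = 410 mm, on four square legs, each 28×28 mm in cross-section. The legs rest on z = 0, each flush with a corner of the seat. Four stretchers, 28 mm wide and 26 mm tall, connect adjacent legs with their undersides at z = 122 mm, each running between the inner faces of the legs it joins and aligned with the legs' outer faces on the other axis.

B is a long wooden bench with a 2005 mm (x) × 386 mm (y) seat, 41 mm thick, its top surface 424 mm above the floor. Four 69 mm square legs at the seat corners, flush with the edges, run from z = 0 to the seat underside.

C is a spool: two coaxial disc flanges of radius 92 mm and thickness 16 mm, joined by a core cylinder of radius 60 mm and height 276 mm. The lower flange rests on z = 0 and the three cylinders share a vertical axis.

The bench is on the floor beside the stool on its −x side. The spool is on top of the stool.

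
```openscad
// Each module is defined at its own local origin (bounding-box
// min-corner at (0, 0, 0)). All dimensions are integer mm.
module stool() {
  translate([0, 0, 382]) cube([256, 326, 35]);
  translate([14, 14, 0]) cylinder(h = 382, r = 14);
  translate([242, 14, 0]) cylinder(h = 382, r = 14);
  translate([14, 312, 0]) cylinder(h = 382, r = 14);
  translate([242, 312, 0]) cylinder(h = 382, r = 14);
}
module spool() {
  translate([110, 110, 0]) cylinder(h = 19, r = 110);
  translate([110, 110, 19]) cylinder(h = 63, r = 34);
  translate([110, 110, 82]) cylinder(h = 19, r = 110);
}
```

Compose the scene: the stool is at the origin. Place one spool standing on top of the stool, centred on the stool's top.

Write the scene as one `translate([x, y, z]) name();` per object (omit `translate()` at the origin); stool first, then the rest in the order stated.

stool();
translate([18, 53, 417]) spool();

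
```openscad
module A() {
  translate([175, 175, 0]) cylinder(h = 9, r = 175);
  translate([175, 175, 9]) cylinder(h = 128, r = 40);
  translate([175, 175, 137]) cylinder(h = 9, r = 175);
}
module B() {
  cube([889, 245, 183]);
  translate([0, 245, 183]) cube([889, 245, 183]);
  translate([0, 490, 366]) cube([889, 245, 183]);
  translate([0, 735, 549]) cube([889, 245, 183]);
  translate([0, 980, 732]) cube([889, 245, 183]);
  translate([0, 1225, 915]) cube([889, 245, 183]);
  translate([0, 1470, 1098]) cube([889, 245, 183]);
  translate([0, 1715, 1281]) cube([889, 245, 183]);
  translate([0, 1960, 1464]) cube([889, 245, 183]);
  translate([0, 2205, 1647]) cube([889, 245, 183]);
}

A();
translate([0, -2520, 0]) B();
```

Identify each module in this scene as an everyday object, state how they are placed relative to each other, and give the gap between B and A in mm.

The staircase's nearest face is 70 mm from the spool's −y face.

A is a spool. B is a staircase. The staircase is on the floor beside the spool on its −y side. The gap between the staircase and the spool is 70 mm.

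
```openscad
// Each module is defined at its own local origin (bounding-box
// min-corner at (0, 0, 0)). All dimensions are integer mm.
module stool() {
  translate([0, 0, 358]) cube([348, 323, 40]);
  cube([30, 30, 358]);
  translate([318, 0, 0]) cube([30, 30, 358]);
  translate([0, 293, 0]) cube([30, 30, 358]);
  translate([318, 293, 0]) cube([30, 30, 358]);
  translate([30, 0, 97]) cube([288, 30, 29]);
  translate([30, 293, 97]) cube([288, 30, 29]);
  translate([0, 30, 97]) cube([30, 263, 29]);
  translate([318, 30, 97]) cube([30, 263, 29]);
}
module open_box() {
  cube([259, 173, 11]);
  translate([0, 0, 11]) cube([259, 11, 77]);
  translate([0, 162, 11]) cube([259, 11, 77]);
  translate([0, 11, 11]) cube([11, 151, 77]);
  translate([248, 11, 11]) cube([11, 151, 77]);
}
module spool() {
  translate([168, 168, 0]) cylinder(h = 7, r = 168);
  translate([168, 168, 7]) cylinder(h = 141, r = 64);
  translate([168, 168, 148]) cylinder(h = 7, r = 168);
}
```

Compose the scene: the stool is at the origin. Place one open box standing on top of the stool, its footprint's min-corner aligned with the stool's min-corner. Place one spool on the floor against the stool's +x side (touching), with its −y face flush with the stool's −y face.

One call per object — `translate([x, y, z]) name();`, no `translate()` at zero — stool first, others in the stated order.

stool();
translate([0, 0, 398]) open_box();
translate([348, 0, 0]) spool();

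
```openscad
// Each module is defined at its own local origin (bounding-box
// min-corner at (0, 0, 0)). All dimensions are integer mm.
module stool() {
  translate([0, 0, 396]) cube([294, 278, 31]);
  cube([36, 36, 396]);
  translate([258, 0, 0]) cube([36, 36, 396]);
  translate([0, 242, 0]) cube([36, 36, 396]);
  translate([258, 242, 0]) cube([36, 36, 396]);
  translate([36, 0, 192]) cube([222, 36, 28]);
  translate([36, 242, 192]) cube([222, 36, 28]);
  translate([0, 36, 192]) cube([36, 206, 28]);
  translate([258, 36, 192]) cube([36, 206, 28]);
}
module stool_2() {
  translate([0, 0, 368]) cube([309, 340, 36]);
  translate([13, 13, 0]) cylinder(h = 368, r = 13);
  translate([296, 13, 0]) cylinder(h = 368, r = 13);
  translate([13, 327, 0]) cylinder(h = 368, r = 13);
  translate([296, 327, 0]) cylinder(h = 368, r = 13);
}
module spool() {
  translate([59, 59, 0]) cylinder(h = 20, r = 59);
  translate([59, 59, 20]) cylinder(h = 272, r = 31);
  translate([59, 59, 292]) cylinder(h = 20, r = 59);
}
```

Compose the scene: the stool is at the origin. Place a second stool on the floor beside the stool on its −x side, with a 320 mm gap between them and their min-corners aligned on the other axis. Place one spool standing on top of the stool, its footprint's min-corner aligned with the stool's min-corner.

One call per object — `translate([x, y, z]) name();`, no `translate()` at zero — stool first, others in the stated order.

stool();
translate([-629, 0, 0]) stool_2();
translate([0, 0, 427]) spool();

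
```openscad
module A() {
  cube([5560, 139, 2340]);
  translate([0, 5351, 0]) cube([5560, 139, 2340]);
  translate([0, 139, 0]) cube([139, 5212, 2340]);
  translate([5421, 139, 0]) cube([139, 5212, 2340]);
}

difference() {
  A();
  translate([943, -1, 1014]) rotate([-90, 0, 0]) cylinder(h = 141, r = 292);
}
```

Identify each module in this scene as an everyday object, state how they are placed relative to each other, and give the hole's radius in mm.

A is a house frame. The house frame has a circular hole through its front wall. The hole's radius is 292 mm.

The subtracted cylinder has r = 292 mm.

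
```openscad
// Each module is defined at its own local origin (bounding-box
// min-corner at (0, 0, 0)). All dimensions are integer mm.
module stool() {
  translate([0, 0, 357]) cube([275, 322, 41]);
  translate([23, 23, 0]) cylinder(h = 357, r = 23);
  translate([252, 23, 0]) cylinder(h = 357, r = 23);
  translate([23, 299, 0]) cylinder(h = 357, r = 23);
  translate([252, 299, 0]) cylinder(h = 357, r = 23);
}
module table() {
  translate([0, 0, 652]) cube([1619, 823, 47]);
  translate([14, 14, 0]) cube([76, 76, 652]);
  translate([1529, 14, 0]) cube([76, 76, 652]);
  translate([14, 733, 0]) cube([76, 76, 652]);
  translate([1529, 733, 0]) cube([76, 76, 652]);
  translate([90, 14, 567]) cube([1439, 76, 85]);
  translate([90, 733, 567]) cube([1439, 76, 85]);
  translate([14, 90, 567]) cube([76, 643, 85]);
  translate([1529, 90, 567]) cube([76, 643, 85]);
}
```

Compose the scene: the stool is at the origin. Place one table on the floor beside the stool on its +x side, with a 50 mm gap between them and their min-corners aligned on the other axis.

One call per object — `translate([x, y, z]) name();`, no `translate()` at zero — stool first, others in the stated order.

stool();
translate([325, 0, 0]) table();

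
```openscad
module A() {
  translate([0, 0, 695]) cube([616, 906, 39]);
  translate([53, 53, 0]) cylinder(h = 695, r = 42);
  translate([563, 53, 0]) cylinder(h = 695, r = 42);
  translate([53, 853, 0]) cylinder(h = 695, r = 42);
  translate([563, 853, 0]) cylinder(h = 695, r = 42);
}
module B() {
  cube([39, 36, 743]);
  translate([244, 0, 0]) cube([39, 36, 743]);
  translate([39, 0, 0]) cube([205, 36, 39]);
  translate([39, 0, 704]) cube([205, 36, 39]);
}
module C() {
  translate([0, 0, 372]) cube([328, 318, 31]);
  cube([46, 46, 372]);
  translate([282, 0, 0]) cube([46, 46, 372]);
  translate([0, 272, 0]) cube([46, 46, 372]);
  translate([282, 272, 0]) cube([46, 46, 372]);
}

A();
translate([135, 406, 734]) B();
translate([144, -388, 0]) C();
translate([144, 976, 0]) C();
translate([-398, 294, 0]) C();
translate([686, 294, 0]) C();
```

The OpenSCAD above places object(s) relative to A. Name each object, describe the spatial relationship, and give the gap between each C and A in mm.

A is a table. B is a picture frame. C is a stool. The picture frame is on top of the table. Four stools sit around the table at the −y, +y, −x, +x sides. The gap between each stool and the table is 70 mm.

Each stool's nearest face is 70 mm from the table's bounding box.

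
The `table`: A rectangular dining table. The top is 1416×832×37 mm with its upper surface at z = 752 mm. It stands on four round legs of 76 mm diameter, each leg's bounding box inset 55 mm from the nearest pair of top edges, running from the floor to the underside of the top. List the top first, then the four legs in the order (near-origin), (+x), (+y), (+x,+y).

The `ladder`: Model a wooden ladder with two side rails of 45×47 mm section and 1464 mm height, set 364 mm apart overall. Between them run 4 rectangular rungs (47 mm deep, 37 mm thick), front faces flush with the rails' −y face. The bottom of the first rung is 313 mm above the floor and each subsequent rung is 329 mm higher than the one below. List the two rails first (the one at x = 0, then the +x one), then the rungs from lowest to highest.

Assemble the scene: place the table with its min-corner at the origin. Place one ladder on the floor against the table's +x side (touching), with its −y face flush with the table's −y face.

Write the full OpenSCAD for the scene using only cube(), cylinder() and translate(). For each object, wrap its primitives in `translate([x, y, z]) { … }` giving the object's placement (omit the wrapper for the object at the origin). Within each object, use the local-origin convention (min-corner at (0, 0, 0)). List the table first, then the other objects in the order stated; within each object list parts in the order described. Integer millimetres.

translate([0, 0, 715]) cube([1416, 832, 37]);
translate([93, 93, 0]) cylinder(h = 715, r = 38);
translate([1323, 93, 0]) cylinder(h = 715, r = 38);
translate([93, 739, 0]) cylinder(h = 715, r = 38);
translate([1323, 739, 0]) cylinder(h = 715, r = 38);
translate([1416, 0, 0]) {
  cube([45, 47, 1464]);
  translate([319, 0, 0]) cube([45, 47, 1464]);
  translate([45, 0, 313]) cube([274, 47, 37]);
  translate([45, 0, 642]) cube([274, 47, 37]);
  translate([45, 0, 971]) cube([274, 47, 37]);
  translate([45, 0, 1300]) cube([274, 47, 37]);
}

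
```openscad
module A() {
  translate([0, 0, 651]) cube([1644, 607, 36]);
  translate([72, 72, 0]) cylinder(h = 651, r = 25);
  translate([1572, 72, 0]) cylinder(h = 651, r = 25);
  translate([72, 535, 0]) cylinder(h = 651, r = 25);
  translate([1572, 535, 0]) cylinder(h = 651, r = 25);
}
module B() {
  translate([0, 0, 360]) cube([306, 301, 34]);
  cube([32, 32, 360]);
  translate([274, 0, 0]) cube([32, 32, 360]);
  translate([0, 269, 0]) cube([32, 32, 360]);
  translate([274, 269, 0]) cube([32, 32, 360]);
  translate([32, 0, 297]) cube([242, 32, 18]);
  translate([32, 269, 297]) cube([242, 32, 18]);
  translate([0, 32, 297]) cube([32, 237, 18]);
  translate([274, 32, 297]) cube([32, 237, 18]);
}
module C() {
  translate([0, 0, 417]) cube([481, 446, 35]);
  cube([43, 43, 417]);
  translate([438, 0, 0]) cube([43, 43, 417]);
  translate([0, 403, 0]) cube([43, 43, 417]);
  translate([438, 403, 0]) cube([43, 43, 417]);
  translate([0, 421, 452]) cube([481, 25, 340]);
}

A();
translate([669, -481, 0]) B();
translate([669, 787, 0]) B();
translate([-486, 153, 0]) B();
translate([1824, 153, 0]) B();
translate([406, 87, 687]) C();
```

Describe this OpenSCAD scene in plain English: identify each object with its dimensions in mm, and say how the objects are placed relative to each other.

A is a table with a 1644×607 mm rectangular top, 36 mm thick, top surface at z = 687 mm, supported by four round legs of 50 mm diameter, each leg's bounding box inset 47 mm from the nearest pair of top edges, running from the floor.

B is a four-legged stool. The seat is a 306×301×34 mm slab whose top surface is at z = 394 mm; four square legs, each 32×32 mm in cross-section, run from the floor (z = 0) to the underside of the seat, each flush with a corner of the seat. Four stretchers, 32 mm wide and 18 mm tall, connect adjacent legs with their undersides at z = 297 mm, each running between the inner faces of the legs it joins and aligned with the legs' outer faces on the other axis.

C is a chair. The seat is a 481×446×35 mm slab with its top at z = 452 mm, on four 43×43 mm corner legs (flush with the seat edges, standing on z = 0). A flat backrest 25 mm thick, 340 mm tall, spans the full seat width and rises from the seat top along its +y edge, rear face flush with the rear of the seat.

Four stools sit around the table at the −y, +y, −x, +x sides. The chair is on top of the table.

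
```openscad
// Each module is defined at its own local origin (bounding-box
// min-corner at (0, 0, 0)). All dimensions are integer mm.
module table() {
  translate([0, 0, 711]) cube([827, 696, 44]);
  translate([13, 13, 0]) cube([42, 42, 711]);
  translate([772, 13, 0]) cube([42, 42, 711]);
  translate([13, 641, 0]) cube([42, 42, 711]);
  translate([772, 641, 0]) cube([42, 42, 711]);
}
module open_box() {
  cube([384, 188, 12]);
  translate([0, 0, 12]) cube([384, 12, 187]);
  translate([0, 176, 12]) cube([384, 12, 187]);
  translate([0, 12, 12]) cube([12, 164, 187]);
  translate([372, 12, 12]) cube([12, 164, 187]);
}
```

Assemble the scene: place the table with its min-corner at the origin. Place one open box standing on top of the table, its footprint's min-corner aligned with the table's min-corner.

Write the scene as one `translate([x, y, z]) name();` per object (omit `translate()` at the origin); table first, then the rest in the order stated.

table();
translate([0, 0, 755]) open_box();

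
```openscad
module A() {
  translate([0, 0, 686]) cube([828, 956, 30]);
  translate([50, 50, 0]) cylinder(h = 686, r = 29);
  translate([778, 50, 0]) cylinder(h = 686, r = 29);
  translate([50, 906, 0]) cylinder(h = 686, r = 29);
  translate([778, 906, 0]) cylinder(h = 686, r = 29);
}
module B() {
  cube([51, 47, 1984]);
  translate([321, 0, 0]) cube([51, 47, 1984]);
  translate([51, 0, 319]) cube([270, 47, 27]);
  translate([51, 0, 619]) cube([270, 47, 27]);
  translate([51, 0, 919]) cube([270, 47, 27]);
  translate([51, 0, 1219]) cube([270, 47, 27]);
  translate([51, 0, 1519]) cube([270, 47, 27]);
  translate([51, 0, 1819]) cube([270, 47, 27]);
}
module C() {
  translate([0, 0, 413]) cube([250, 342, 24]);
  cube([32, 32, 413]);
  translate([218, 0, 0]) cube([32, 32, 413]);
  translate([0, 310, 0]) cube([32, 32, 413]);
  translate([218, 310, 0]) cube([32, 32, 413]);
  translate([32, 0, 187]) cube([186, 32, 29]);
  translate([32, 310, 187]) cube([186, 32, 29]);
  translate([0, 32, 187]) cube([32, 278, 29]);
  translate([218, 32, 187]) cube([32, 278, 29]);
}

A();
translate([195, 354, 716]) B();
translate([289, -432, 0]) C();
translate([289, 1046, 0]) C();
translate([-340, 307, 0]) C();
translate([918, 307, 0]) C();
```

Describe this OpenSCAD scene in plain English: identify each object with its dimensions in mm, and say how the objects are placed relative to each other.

A is a rectangular dining table. The top is 828×956×30 mm with its upper surface at z = 716 mm. It stands on four round legs of 58 mm diameter, each leg's bounding box inset 21 mm from the nearest pair of top edges, running from the floor to the underside of the top.

B is a straight ladder. Two 51×47 mm vertical rails, 1984 mm tall, stand 372 mm apart (outside-to-outside) with their front faces coplanar on the −y side. 6 rungs, each 47 mm deep and 27 mm tall, span between the inner faces of the rails, front faces flush with the rails. The lowest rung's underside is at z = 319 mm and rungs are spaced 300 mm apart (underside to underside).

C is a simple wooden stool: a rectangular seat 250 mm (x) by 342 mm (y), 24 mm thick, top face at z = 437 mm, on four square legs, each 32×32 mm in cross-section. The legs rest on z = 0, each flush with a corner of the seat. Four stretchers, 32 mm wide and 29 mm tall, connect adjacent legs with their undersides at z = 187 mm, each running between the inner faces of the legs it joins and aligned with the legs' outer faces on the other axis.

The ladder is on top of the table. Four stools sit around the table at the −y, +y, −x, +x sides.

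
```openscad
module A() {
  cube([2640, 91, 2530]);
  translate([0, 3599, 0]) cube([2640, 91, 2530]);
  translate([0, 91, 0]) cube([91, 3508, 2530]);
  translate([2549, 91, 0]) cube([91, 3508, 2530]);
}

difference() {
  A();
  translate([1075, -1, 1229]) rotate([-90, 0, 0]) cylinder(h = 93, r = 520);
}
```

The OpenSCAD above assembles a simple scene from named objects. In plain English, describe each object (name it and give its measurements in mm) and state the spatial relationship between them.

A is the wall frame of a small rectangular building: four walls, each 2530 mm tall and 91 mm thick, enclosing a footprint 2640 mm (x) by 3690 mm (y) outside-to-outside, with no floor or roof. The front and back walls (the −y and +y sides) span the full width; the two side walls fit between them.

The house frame has a circular hole of radius 520 mm through its front wall, centred at (x = 1075, z = 1229).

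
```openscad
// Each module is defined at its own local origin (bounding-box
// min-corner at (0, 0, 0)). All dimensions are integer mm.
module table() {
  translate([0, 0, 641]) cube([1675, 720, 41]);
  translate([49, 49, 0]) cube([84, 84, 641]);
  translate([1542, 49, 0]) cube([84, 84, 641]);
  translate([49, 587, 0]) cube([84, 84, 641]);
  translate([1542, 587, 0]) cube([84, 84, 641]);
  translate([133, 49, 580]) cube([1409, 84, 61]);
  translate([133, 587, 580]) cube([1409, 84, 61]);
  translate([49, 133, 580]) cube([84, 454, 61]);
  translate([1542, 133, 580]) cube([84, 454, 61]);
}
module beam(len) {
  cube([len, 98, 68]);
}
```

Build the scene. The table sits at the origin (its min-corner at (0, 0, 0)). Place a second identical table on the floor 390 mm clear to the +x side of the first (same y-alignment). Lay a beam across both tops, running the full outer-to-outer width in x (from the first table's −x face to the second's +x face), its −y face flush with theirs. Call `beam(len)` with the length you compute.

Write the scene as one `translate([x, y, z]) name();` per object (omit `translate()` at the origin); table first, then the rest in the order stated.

table();
translate([2065, 0, 0]) table();
translate([0, 0, 682]) beam(3740);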